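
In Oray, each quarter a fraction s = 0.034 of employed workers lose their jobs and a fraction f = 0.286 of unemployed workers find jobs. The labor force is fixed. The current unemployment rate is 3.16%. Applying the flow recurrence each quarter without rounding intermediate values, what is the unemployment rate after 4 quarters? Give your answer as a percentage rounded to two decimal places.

Unemployment rate after four quarters ≈ 9.03%.

With a fixed labor force, u_{t+1} = u_t + s·(1−u_t) − f·u_t = u_t·(1−s−f) + s.
Here 1−s−f = 0.680 and s = 0.034.
u_1 = 0.031600 × 0.680 + 0.034 = 0.055488.
u_2 = 0.055488 × 0.680 + 0.034 = 0.071732.
u_3 = 0.071732 × 0.680 + 0.034 = 0.082778.
u_4 = 0.082778 × 0.680 + 0.034 = 0.090289.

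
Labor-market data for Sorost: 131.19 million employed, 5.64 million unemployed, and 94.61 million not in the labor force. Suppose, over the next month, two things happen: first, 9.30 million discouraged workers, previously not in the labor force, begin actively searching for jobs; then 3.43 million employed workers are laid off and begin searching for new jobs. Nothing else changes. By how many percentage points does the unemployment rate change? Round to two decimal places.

The unemployment rate changes by +8.45 percentage points.

Initially, labor force = 131.19 + 5.64 = 136.83 million, so u = 5.64/136.83 = 4.12%.
After the first change, unemployed and labor force both rise by 9.30 → E = 131.19, U = 14.94, labor force = 146.13 million.
After the second change, employed falls and unemployed rises by 3.43; labor force unchanged → E = 127.76, U = 18.37, labor force = 146.13 million.
New unemployment rate = 18.37 / 146.13 = 12.57%.
Change = 12.57% − 4.12% = +8.45 percentage points.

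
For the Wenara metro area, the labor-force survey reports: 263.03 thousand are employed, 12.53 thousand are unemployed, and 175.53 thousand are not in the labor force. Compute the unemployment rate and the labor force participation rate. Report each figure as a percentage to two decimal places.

Labor force = employed + unemployed = 263.03 + 12.53 = 275.56 thousand.
Working-age population = 275.56 + 175.53 = 451.09 thousand.
Unemployment rate = 12.53 / 275.56 = 4.55%.
Labor force participation rate = 275.56 / 451.09 = 61.09%.

Unemployment rate ≈ 4.55%; labor force participation rate ≈ 61.09%.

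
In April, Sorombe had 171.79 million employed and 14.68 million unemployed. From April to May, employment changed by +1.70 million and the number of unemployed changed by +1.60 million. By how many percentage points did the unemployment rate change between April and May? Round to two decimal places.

The unemployment rate changed by +0.71 percentage points.

April: labor force = 171.79 + 14.68 = 186.47; u = 14.68/186.47 = 7.87%.
May: labor force = 173.49 + 16.28 = 189.77; u = 16.28/189.77 = 8.58%.
Change = 8.58% − 7.87% = +0.71 pp.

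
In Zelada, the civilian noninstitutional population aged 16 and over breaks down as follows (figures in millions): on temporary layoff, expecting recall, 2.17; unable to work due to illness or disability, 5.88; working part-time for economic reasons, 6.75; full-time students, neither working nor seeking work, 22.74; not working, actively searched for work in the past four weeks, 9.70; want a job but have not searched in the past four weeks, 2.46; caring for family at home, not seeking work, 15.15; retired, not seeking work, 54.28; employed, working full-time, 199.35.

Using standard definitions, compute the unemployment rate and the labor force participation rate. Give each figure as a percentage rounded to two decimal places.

Employed = 6.75 + 199.35 = 206.10 million (anyone who worked, including part-time for economic reasons, counts as employed).
Unemployed = 2.17 + 9.70 = 11.87 million (jobless and actively searching, or on temporary layoff).
Labor force = 206.10 + 11.87 = 217.97 million.
Not in labor force = 5.88 + 22.74 + 2.46 + 15.15 + 54.28 = 100.51 million (those not working and not actively searching are outside the labor force — including those who want a job but have given up searching).
Civilian working-age population = 217.97 + 100.51 = 318.48 million.
Unemployment rate = 11.87 / 217.97 = 5.45%.
Labor force participation rate = 217.97 / 318.48 = 68.44%.

Unemployment rate ≈ 5.45%; labor force participation rate ≈ 68.44%.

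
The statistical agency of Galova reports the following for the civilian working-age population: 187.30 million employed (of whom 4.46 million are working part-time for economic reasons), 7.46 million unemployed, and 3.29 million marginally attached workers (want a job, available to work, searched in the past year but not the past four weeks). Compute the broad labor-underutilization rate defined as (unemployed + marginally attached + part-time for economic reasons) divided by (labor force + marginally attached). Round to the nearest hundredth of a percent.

Labor force = 187.30 + 7.46 = 194.76 million.
Numerator = 7.46 + 3.29 + 4.46 = 15.21 million.
Denominator = 194.76 + 3.29 = 198.05 million.
Broad rate = 15.21 / 198.05 = 7.68%.

Broad underutilization rate ≈ 7.68%.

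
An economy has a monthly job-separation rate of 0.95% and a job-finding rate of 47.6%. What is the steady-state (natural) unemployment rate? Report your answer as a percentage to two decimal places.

Steady-state unemployment rate ≈ 1.96%.

At steady state the flows balance: s·E = f·U, so U/(E+U) = s/(s+f).
u* = 0.95 / (0.95 + 47.6) = 0.95 / 48.55 = 1.96%.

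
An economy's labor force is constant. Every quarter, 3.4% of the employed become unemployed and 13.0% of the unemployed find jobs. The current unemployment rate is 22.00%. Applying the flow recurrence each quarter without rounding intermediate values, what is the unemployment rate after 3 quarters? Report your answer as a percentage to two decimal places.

Unemployment rate after three quarters ≈ 21.47%.

With a fixed labor force, u_{t+1} = u_t + s·(1−u_t) − f·u_t = u_t·(1−s−f) + s.
Here 1−s−f = 0.836 and s = 0.034.
u_1 = 0.220000 × 0.836 + 0.034 = 0.217920.
u_2 = 0.217920 × 0.836 + 0.034 = 0.216181.
u_3 = 0.216181 × 0.836 + 0.034 = 0.214727.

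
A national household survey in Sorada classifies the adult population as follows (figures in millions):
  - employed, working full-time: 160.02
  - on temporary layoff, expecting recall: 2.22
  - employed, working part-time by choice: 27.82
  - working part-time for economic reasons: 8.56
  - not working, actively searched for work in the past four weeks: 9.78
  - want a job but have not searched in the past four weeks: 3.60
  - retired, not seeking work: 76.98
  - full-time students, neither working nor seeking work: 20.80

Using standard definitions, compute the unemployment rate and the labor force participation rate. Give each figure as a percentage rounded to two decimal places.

Employed = 160.02 + 27.82 + 8.56 = 196.40 million (anyone who worked, including part-time for economic reasons, counts as employed).
Unemployed = 2.22 + 9.78 = 12.00 million (jobless and actively searching, or on temporary layoff).
Labor force = 196.40 + 12.00 = 208.40 million.
Not in labor force = 3.60 + 76.98 + 20.80 = 101.38 million (those not working and not actively searching are outside the labor force — including those who want a job but have given up searching).
Civilian working-age population = 208.40 + 101.38 = 309.78 million.
Unemployment rate = 12.00 / 208.40 = 5.76%.
Labor force participation rate = 208.40 / 309.78 = 67.27%.

Unemployment rate ≈ 5.76%; labor force participation rate ≈ 67.27%.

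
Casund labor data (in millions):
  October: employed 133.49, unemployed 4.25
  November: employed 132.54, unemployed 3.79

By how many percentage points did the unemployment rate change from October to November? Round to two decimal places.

October: labor force = 133.49 + 4.25 = 137.74; u = 4.25/137.74 = 3.09%.
November: labor force = 132.54 + 3.79 = 136.33; u = 3.79/136.33 = 2.78%.
Change = 2.78% − 3.09% = −0.31 pp.

The unemployment rate changed by −0.31 percentage points.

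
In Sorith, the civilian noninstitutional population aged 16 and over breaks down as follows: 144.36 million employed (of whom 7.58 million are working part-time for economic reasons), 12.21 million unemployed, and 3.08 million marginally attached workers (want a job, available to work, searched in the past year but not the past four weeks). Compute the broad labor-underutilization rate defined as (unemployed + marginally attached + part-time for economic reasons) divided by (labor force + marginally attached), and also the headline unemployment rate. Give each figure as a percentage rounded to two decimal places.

Broad underutilization rate ≈ 14.33%; headline unemployment rate ≈ 7.80%.

Labor force = 144.36 + 12.21 = 156.57 million.
Numerator = 12.21 + 3.08 + 7.58 = 22.87 million.
Denominator = 156.57 + 3.08 = 159.65 million.
Broad rate = 22.87 / 159.65 = 14.33%.
Headline unemployment rate = 12.21 / 156.57 = 7.80%.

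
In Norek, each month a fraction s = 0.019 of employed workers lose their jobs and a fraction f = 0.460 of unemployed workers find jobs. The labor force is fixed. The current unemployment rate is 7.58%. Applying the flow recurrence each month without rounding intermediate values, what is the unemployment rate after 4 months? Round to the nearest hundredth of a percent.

With a fixed labor force, u_{t+1} = u_t + s·(1−u_t) − f·u_t = u_t·(1−s−f) + s.
Here 1−s−f = 0.521 and s = 0.019.
u_1 = 0.075800 × 0.521 + 0.019 = 0.058492.
u_2 = 0.058492 × 0.521 + 0.019 = 0.049474.
u_3 = 0.049474 × 0.521 + 0.019 = 0.044776.
u_4 = 0.044776 × 0.521 + 0.019 = 0.042328.

Unemployment rate after four months ≈ 4.23%.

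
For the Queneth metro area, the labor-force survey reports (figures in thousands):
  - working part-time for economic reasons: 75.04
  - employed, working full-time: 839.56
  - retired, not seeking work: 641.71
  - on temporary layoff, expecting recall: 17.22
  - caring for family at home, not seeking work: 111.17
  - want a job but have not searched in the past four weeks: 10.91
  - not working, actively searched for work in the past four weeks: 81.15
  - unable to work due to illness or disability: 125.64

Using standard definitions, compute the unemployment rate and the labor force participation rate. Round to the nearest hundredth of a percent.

Unemployment rate ≈ 9.71%; labor force participation rate ≈ 53.25%.

Employed = 75.04 + 839.56 = 914.60 thousand (anyone who worked, including part-time for economic reasons, counts as employed).
Unemployed = 17.22 + 81.15 = 98.37 thousand (jobless and actively searching, or on temporary layoff).
Labor force = 914.60 + 98.37 = 1,012.97 thousand.
Not in labor force = 641.71 + 111.17 + 10.91 + 125.64 = 889.43 thousand (those not working and not actively searching are outside the labor force — including those who want a job but have given up searching).
Civilian working-age population = 1,012.97 + 889.43 = 1,902.40 thousand.
Unemployment rate = 98.37 / 1,012.97 = 9.71%.
Labor force participation rate = 1,012.97 / 1,902.40 = 53.25%.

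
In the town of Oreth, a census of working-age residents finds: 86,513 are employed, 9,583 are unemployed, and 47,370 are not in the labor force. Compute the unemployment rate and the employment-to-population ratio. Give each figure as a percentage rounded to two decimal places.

Unemployment rate ≈ 9.97%; employment-population ratio ≈ 60.30%.

Labor force = employed + unemployed = 86,513 + 9,583 = 96,096.
Working-age population = 96,096 + 47,370 = 143,466.
Unemployment rate = 9,583 / 96,096 = 9.97%.
Employment-population ratio = 86,513 / 143,466 = 60.30%.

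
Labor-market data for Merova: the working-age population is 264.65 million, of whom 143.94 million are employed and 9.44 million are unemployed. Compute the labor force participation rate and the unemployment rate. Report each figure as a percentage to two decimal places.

Labor force = employed + unemployed = 143.94 + 9.44 = 153.38 million.
Unemployment rate = 9.44 / 153.38 = 6.15%.
Labor force participation rate = 153.38 / 264.65 = 57.96%.

Labor force participation rate ≈ 57.96%; unemployment rate ≈ 6.15%.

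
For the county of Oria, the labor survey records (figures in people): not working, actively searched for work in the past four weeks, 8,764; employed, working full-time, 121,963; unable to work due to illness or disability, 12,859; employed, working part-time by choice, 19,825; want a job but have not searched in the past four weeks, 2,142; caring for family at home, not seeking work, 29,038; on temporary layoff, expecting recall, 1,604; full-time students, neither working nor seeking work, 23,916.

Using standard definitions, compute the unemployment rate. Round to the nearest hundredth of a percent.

Unemployment rate ≈ 6.81%.

Employed = 121,963 + 19,825 = 141,788.
Unemployed = 8,764 + 1,604 = 10,368 (jobless and actively searching, or on temporary layoff).
Labor force = 141,788 + 10,368 = 152,156.
Unemployment rate = 10,368 / 152,156 = 6.81%.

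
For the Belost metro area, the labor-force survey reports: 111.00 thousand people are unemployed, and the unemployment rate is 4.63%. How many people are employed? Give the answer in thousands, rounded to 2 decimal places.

Labor force = U / u = 111.00 / 0.0463 ≈ 2,397.41 thousand.
Employed = labor force − unemployed = 2,397.41 − 111.00 = 2,286.41 thousand.

About 2,286.41 thousand are employed.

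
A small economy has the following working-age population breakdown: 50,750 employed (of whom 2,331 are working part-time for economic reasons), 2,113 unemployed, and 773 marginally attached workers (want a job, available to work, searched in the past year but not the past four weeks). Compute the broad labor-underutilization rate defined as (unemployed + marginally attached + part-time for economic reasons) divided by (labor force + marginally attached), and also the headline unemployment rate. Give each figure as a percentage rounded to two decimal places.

Broad underutilization rate ≈ 9.73%; headline unemployment rate ≈ 4.00%.

Labor force = 50,750 + 2,113 = 52,863.
Numerator = 2,113 + 773 + 2,331 = 5,217.
Denominator = 52,863 + 773 = 53,636.
Broad rate = 5,217 / 53,636 = 9.73%.
Headline unemployment rate = 2,113 / 52,863 = 4.00%.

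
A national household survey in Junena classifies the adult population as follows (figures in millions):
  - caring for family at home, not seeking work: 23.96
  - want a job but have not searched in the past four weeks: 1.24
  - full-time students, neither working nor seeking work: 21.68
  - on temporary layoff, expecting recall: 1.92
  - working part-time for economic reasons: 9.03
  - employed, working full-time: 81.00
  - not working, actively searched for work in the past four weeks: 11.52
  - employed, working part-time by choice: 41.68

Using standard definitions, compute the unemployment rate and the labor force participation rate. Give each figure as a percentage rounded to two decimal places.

Employed = 9.03 + 81.00 + 41.68 = 131.71 million (anyone who worked, including part-time for economic reasons, counts as employed).
Unemployed = 1.92 + 11.52 = 13.44 million (jobless and actively searching, or on temporary layoff).
Labor force = 131.71 + 13.44 = 145.15 million.
Not in labor force = 23.96 + 1.24 + 21.68 = 46.88 million (those not working and not actively searching are outside the labor force — including those who want a job but have given up searching).
Civilian working-age population = 145.15 + 46.88 = 192.03 million.
Unemployment rate = 13.44 / 145.15 = 9.26%.
Labor force participation rate = 145.15 / 192.03 = 75.59%.

Unemployment rate ≈ 9.26%; labor force participation rate ≈ 75.59%.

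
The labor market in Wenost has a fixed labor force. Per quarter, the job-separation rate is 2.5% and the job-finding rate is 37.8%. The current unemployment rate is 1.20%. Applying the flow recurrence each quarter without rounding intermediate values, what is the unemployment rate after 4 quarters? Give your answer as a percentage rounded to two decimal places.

With a fixed labor force, u_{t+1} = u_t + s·(1−u_t) − f·u_t = u_t·(1−s−f) + s.
Here 1−s−f = 0.597 and s = 0.025.
u_1 = 0.012000 × 0.597 + 0.025 = 0.032164.
u_2 = 0.032164 × 0.597 + 0.025 = 0.044202.
u_3 = 0.044202 × 0.597 + 0.025 = 0.051389.
u_4 = 0.051389 × 0.597 + 0.025 = 0.055679.

Unemployment rate after four quarters ≈ 5.57%.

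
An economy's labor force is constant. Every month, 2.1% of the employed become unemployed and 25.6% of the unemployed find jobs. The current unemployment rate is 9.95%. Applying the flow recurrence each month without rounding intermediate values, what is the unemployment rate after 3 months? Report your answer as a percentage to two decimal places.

Unemployment rate after three months ≈ 8.48%.

With a fixed labor force, u_{t+1} = u_t + s·(1−u_t) − f·u_t = u_t·(1−s−f) + s.
Here 1−s−f = 0.723 and s = 0.021.
u_1 = 0.099500 × 0.723 + 0.021 = 0.092939.
u_2 = 0.092939 × 0.723 + 0.021 = 0.088195.
u_3 = 0.088195 × 0.723 + 0.021 = 0.084765.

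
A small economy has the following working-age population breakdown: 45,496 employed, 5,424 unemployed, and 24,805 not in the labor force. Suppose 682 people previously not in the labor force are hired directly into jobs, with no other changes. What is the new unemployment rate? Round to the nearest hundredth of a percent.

Initially, labor force = 45,496 + 5,424 = 50,920, so u = 5,424/50,920 = 10.65%.
After the change, employed and labor force both rise by 682; unemployed unchanged → E = 46,178, U = 5,424, labor force = 51,602.
New unemployment rate = 5,424 / 51,602 = 10.51%.

New unemployment rate ≈ 10.51%.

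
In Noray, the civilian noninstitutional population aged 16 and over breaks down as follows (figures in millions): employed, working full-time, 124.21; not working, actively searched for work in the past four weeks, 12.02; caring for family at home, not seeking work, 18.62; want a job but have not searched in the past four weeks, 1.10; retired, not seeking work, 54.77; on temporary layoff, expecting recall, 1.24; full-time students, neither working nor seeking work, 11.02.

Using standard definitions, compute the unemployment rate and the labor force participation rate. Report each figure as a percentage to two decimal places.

Employed = 124.21 million.
Unemployed = 12.02 + 1.24 = 13.26 million (jobless and actively searching, or on temporary layoff).
Labor force = 124.21 + 13.26 = 137.47 million.
Not in labor force = 18.62 + 1.10 + 54.77 + 11.02 = 85.51 million (those not working and not actively searching are outside the labor force — including those who want a job but have given up searching).
Civilian working-age population = 137.47 + 85.51 = 222.98 million.
Unemployment rate = 13.26 / 137.47 = 9.65%.
Labor force participation rate = 137.47 / 222.98 = 61.65%.

Unemployment rate ≈ 9.65%; labor force participation rate ≈ 61.65%.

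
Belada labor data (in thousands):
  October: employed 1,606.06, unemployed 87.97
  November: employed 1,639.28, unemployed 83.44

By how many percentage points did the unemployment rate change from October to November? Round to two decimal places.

October: labor force = 1,606.06 + 87.97 = 1,694.03; u = 87.97/1,694.03 = 5.19%.
November: labor force = 1,639.28 + 83.44 = 1,722.72; u = 83.44/1,722.72 = 4.84%.
Change = 4.84% − 5.19% = −0.35 pp.

The unemployment rate changed by −0.35 percentage points.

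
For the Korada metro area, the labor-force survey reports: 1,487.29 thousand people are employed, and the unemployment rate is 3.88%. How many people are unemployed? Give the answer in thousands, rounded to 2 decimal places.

Let U be the number unemployed. The labor force is E + U, and U/(E+U) = 0.0388.
So U = 0.0388 × 1,487.29 / (1 − 0.0388) = 57.7069 / 0.9612 ≈ 60.04 thousand.

About 60.04 thousand are unemployed.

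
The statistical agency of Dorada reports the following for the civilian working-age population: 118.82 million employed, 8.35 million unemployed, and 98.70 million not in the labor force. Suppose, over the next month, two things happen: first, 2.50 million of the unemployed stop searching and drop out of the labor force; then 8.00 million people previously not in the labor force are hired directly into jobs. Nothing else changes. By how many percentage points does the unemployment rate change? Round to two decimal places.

Initially, labor force = 118.82 + 8.35 = 127.17 million, so u = 8.35/127.17 = 6.57%.
After the first change, unemployed and labor force both fall by 2.50 → E = 118.82, U = 5.85, labor force = 124.67 million.
After the second change, employed and labor force both rise by 8.00; unemployed unchanged → E = 126.82, U = 5.85, labor force = 132.67 million.
New unemployment rate = 5.85 / 132.67 = 4.41%.
Change = 4.41% − 6.57% = −2.16 percentage points.

The unemployment rate changes by −2.16 percentage points.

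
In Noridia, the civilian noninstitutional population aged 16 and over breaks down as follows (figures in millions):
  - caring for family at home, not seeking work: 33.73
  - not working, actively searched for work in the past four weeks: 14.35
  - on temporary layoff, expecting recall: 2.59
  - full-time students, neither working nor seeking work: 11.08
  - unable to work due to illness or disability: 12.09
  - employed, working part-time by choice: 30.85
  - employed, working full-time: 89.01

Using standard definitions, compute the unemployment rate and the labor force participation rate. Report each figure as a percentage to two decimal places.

Unemployment rate ≈ 12.38%; labor force participation rate ≈ 70.62%.

Employed = 30.85 + 89.01 = 119.86 million.
Unemployed = 14.35 + 2.59 = 16.94 million (jobless and actively searching, or on temporary layoff).
Labor force = 119.86 + 16.94 = 136.80 million.
Not in labor force = 33.73 + 11.08 + 12.09 = 56.90 million (those not working and not actively searching are outside the labor force).
Civilian working-age population = 136.80 + 56.90 = 193.70 million.
Unemployment rate = 16.94 / 136.80 = 12.38%.
Labor force participation rate = 136.80 / 193.70 = 70.62%.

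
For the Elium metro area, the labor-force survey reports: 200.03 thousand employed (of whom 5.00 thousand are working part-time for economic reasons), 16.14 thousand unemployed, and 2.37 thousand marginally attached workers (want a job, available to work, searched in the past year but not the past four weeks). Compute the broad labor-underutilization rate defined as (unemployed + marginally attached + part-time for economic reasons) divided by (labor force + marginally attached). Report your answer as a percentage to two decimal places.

Broad underutilization rate ≈ 10.76%.

Labor force = 200.03 + 16.14 = 216.17 thousand.
Numerator = 16.14 + 2.37 + 5.00 = 23.51 thousand.
Denominator = 216.17 + 2.37 = 218.54 thousand.
Broad rate = 23.51 / 218.54 = 10.76%.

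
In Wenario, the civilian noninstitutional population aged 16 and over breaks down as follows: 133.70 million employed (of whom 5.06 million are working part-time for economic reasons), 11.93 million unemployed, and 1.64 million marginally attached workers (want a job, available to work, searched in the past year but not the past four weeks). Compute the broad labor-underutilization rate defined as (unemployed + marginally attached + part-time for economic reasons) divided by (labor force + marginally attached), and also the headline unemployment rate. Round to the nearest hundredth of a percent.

Labor force = 133.70 + 11.93 = 145.63 million.
Numerator = 11.93 + 1.64 + 5.06 = 18.63 million.
Denominator = 145.63 + 1.64 = 147.27 million.
Broad rate = 18.63 / 147.27 = 12.65%.
Headline unemployment rate = 11.93 / 145.63 = 8.19%.

Broad underutilization rate ≈ 12.65%; headline unemployment rate ≈ 8.19%.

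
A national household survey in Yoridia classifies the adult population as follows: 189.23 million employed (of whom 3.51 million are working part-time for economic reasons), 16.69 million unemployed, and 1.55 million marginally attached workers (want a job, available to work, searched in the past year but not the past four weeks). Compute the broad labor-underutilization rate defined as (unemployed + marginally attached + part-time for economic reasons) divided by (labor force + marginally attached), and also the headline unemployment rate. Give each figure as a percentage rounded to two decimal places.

Broad underutilization rate ≈ 10.48%; headline unemployment rate ≈ 8.11%.

Labor force = 189.23 + 16.69 = 205.92 million.
Numerator = 16.69 + 1.55 + 3.51 = 21.75 million.
Denominator = 205.92 + 1.55 = 207.47 million.
Broad rate = 21.75 / 207.47 = 10.48%.
Headline unemployment rate = 16.69 / 205.92 = 8.11%.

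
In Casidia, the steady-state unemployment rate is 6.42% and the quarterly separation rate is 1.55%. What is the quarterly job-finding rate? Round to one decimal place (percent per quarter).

From u* = s/(s+f): f = s·(1−u)/u.
f = 1.55 × (1 − 0.0642) / 0.0642 = 1.4505 / 0.0642 ≈ 22.6% per quarter.

Job-finding rate ≈ 22.6% per quarter.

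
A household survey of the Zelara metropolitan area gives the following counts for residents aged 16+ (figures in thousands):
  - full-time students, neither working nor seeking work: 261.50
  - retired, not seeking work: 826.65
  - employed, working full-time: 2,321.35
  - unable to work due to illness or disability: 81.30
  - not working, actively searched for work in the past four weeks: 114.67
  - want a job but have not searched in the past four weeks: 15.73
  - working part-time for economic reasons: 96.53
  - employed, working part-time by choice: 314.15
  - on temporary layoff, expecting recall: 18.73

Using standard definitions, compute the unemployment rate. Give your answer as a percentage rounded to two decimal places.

Unemployment rate ≈ 4.66%.

Employed = 2,321.35 + 96.53 + 314.15 = 2,732.03 thousand (anyone who worked, including part-time for economic reasons, counts as employed).
Unemployed = 114.67 + 18.73 = 133.40 thousand (jobless and actively searching, or on temporary layoff).
Labor force = 2,732.03 + 133.40 = 2,865.43 thousand.
Unemployment rate = 133.40 / 2,865.43 = 4.66%.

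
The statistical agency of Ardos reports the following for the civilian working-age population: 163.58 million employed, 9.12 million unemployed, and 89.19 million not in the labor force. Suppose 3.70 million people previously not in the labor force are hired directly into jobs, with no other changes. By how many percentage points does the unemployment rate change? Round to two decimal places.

Initially, labor force = 163.58 + 9.12 = 172.70 million, so u = 9.12/172.70 = 5.28%.
After the change, employed and labor force both rise by 3.70; unemployed unchanged → E = 167.28, U = 9.12, labor force = 176.40 million.
New unemployment rate = 9.12 / 176.40 = 5.17%.
Change = 5.17% − 5.28% = −0.11 percentage points.

The unemployment rate changes by −0.11 percentage points.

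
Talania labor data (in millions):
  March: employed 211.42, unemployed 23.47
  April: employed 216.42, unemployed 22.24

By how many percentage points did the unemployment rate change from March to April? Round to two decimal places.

The unemployment rate changed by −0.67 percentage points.

March: labor force = 211.42 + 23.47 = 234.89; u = 23.47/234.89 = 9.99%.
April: labor force = 216.42 + 22.24 = 238.66; u = 22.24/238.66 = 9.32%.
Change = 9.32% − 9.99% = −0.67 pp.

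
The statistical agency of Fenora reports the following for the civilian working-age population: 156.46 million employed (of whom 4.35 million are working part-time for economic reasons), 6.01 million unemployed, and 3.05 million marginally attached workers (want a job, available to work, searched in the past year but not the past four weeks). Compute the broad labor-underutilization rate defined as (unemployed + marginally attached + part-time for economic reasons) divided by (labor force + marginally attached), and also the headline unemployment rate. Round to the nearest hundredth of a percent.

Broad underutilization rate ≈ 8.10%; headline unemployment rate ≈ 3.70%.

Labor force = 156.46 + 6.01 = 162.47 million.
Numerator = 6.01 + 3.05 + 4.35 = 13.41 million.
Denominator = 162.47 + 3.05 = 165.52 million.
Broad rate = 13.41 / 165.52 = 8.10%.
Headline unemployment rate = 6.01 / 162.47 = 3.70%.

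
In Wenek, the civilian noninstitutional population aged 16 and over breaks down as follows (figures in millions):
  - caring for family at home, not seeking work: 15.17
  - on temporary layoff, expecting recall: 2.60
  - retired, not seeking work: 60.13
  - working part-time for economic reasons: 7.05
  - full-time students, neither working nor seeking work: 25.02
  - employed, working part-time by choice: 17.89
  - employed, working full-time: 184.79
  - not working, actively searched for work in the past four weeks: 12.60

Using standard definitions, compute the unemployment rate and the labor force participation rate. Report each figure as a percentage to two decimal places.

Unemployment rate ≈ 6.76%; labor force participation rate ≈ 69.16%.

Employed = 7.05 + 17.89 + 184.79 = 209.73 million (anyone who worked, including part-time for economic reasons, counts as employed).
Unemployed = 2.60 + 12.60 = 15.20 million (jobless and actively searching, or on temporary layoff).
Labor force = 209.73 + 15.20 = 224.93 million.
Not in labor force = 15.17 + 60.13 + 25.02 = 100.32 million (those not working and not actively searching are outside the labor force).
Civilian working-age population = 224.93 + 100.32 = 325.25 million.
Unemployment rate = 15.20 / 224.93 = 6.76%.
Labor force participation rate = 224.93 / 325.25 = 69.16%.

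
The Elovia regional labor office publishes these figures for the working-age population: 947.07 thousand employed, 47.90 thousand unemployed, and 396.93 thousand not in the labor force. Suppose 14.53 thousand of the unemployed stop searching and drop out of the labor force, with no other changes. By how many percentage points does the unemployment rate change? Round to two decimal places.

The unemployment rate changes by −1.41 percentage points.

Initially, labor force = 947.07 + 47.90 = 994.97 thousand, so u = 47.90/994.97 = 4.81%.
After the change, unemployed and labor force both fall by 14.53 → E = 947.07, U = 33.37, labor force = 980.44 thousand.
New unemployment rate = 33.37 / 980.44 = 3.40%.
Change = 3.40% − 4.81% = −1.41 percentage points.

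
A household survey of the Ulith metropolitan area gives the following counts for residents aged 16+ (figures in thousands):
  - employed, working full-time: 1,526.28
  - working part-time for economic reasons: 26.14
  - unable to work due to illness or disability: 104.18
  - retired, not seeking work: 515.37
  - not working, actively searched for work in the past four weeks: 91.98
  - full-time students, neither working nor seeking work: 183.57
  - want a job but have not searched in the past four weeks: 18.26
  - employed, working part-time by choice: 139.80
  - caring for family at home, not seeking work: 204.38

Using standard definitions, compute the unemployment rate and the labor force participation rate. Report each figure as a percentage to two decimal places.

Unemployment rate ≈ 5.16%; labor force participation rate ≈ 63.50%.

Employed = 1,526.28 + 26.14 + 139.80 = 1,692.22 thousand (anyone who worked, including part-time for economic reasons, counts as employed).
Unemployed = 91.98 thousand.
Labor force = 1,692.22 + 91.98 = 1,784.20 thousand.
Not in labor force = 104.18 + 515.37 + 183.57 + 18.26 + 204.38 = 1,025.76 thousand (those not working and not actively searching are outside the labor force — including those who want a job but have given up searching).
Civilian working-age population = 1,784.20 + 1,025.76 = 2,809.96 thousand.
Unemployment rate = 91.98 / 1,784.20 = 5.16%.
Labor force participation rate = 1,784.20 / 2,809.96 = 63.50%.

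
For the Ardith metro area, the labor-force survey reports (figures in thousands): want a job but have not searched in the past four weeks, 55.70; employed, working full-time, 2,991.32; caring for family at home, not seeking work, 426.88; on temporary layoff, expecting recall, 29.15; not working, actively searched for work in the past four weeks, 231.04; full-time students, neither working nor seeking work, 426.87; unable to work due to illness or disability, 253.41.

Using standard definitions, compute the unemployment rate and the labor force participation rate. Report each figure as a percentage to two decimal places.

Employed = 2,991.32 thousand.
Unemployed = 29.15 + 231.04 = 260.19 thousand (jobless and actively searching, or on temporary layoff).
Labor force = 2,991.32 + 260.19 = 3,251.51 thousand.
Not in labor force = 55.70 + 426.88 + 426.87 + 253.41 = 1,162.86 thousand (those not working and not actively searching are outside the labor force — including those who want a job but have given up searching).
Civilian working-age population = 3,251.51 + 1,162.86 = 4,414.37 thousand.
Unemployment rate = 260.19 / 3,251.51 = 8.00%.
Labor force participation rate = 3,251.51 / 4,414.37 = 73.66%.

Unemployment rate ≈ 8.00%; labor force participation rate ≈ 73.66%.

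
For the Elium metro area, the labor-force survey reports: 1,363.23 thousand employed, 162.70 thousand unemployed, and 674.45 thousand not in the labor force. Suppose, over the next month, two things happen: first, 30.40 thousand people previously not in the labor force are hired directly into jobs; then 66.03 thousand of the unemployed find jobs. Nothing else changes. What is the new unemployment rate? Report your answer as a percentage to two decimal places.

New unemployment rate ≈ 6.21%.

Initially, labor force = 1,363.23 + 162.70 = 1,525.93 thousand, so u = 162.70/1,525.93 = 10.66%.
After the first change, employed and labor force both rise by 30.40; unemployed unchanged → E = 1,393.63, U = 162.70, labor force = 1,556.33 thousand.
After the second change, unemployed falls and employed rises by 66.03; labor force unchanged → E = 1,459.66, U = 96.67, labor force = 1,556.33 thousand.
New unemployment rate = 96.67 / 1,556.33 = 6.21%.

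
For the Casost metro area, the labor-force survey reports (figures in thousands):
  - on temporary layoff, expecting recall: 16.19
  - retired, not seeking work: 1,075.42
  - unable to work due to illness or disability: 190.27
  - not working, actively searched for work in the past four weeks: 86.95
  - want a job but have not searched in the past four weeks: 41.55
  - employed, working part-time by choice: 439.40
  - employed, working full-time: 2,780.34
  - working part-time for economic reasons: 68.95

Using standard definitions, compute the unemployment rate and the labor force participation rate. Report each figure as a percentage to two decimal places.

Employed = 439.40 + 2,780.34 + 68.95 = 3,288.69 thousand (anyone who worked, including part-time for economic reasons, counts as employed).
Unemployed = 16.19 + 86.95 = 103.14 thousand (jobless and actively searching, or on temporary layoff).
Labor force = 3,288.69 + 103.14 = 3,391.83 thousand.
Not in labor force = 1,075.42 + 190.27 + 41.55 = 1,307.24 thousand (those not working and not actively searching are outside the labor force — including those who want a job but have given up searching).
Civilian working-age population = 3,391.83 + 1,307.24 = 4,699.07 thousand.
Unemployment rate = 103.14 / 3,391.83 = 3.04%.
Labor force participation rate = 3,391.83 / 4,699.07 = 72.18%.

Unemployment rate ≈ 3.04%; labor force participation rate ≈ 72.18%.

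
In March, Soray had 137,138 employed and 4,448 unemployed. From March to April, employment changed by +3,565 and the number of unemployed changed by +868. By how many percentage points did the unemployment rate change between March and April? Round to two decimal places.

The unemployment rate changed by +0.50 percentage points.

March: labor force = 137,138 + 4,448 = 141,586; u = 4,448/141,586 = 3.14%.
April: labor force = 140,703 + 5,316 = 146,019; u = 5,316/146,019 = 3.64%.
Change = 3.64% − 3.14% = +0.50 pp.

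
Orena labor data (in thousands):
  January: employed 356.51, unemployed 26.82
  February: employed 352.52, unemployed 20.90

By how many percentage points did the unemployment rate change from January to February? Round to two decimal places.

January: labor force = 356.51 + 26.82 = 383.33; u = 26.82/383.33 = 7.00%.
February: labor force = 352.52 + 20.90 = 373.42; u = 20.90/373.42 = 5.60%.
Change = 5.60% − 7.00% = −1.40 pp.

The unemployment rate changed by −1.40 percentage points.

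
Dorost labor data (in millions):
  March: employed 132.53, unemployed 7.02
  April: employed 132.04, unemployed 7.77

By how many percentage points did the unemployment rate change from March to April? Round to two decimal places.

The unemployment rate changed by +0.53 percentage points.

March: labor force = 132.53 + 7.02 = 139.55; u = 7.02/139.55 = 5.03%.
April: labor force = 132.04 + 7.77 = 139.81; u = 7.77/139.81 = 5.56%.
Change = 5.56% − 5.03% = +0.53 pp.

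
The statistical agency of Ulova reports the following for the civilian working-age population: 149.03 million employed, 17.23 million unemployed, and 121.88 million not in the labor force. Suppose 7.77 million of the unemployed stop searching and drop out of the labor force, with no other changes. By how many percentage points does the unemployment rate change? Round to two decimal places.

Initially, labor force = 149.03 + 17.23 = 166.26 million, so u = 17.23/166.26 = 10.36%.
After the change, unemployed and labor force both fall by 7.77 → E = 149.03, U = 9.46, labor force = 158.49 million.
New unemployment rate = 9.46 / 158.49 = 5.97%.
Change = 5.97% − 10.36% = −4.39 percentage points.

The unemployment rate changes by −4.39 percentage points.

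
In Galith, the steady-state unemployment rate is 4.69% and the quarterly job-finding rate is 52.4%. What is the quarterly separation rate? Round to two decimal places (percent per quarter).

Separation rate ≈ 2.58% per quarter.

From u* = s/(s+f): s = u·f/(1−u).
s = 0.0469 × 52.4 / (1 − 0.0469) = 2.4576 / 0.9531 ≈ 2.58% per quarter.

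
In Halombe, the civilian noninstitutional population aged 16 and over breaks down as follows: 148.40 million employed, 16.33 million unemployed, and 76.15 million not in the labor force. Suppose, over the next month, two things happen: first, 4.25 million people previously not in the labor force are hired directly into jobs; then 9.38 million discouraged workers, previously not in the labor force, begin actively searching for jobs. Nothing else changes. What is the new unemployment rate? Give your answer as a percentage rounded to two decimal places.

Initially, labor force = 148.40 + 16.33 = 164.73 million, so u = 16.33/164.73 = 9.91%.
After the first change, employed and labor force both rise by 4.25; unemployed unchanged → E = 152.65, U = 16.33, labor force = 168.98 million.
After the second change, unemployed and labor force both rise by 9.38 → E = 152.65, U = 25.71, labor force = 178.36 million.
New unemployment rate = 25.71 / 178.36 = 14.41%.

New unemployment rate ≈ 14.41%.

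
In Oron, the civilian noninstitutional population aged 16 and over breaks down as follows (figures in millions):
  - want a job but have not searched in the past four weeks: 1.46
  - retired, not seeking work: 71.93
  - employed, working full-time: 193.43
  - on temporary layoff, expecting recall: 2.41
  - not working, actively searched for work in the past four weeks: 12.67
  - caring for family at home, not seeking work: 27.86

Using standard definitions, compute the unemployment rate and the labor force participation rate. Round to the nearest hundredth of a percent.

Employed = 193.43 million.
Unemployed = 2.41 + 12.67 = 15.08 million (jobless and actively searching, or on temporary layoff).
Labor force = 193.43 + 15.08 = 208.51 million.
Not in labor force = 1.46 + 71.93 + 27.86 = 101.25 million (those not working and not actively searching are outside the labor force — including those who want a job but have given up searching).
Civilian working-age population = 208.51 + 101.25 = 309.76 million.
Unemployment rate = 15.08 / 208.51 = 7.23%.
Labor force participation rate = 208.51 / 309.76 = 67.31%.

Unemployment rate ≈ 7.23%; labor force participation rate ≈ 67.31%.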